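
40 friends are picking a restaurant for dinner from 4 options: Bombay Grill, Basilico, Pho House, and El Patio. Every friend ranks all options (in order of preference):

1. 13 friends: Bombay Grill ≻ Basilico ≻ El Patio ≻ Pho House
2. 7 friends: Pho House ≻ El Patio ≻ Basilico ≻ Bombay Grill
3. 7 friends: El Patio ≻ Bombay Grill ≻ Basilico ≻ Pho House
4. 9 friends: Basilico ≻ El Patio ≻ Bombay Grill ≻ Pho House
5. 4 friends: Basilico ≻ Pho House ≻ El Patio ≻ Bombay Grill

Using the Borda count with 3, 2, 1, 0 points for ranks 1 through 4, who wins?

Basilico

Bombay Grill: 13·3 + 7·0 + 7·2 + 9·1 + 4·0 = 62
Basilico: 13·2 + 7·1 + 7·1 + 9·3 + 4·3 = 79
Pho House: 13·0 + 7·3 + 7·0 + 9·0 + 4·2 = 29
El Patio: 13·1 + 7·2 + 7·3 + 9·2 + 4·1 = 70
Basilico has the highest Borda score (79).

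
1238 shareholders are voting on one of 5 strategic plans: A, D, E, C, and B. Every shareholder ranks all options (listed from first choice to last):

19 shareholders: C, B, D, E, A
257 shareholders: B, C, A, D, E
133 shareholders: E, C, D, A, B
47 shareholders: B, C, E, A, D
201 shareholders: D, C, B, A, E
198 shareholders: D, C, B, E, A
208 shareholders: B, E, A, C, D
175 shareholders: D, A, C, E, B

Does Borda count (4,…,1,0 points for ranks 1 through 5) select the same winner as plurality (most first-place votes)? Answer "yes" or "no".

no

Borda — scores: A 1836, D 2857, E 1642, C 3142, B 2903. Winner: C.
Plurality — first-place votes: A 0, D 574, E 133, C 19, B 512. Winner: D.
The two methods disagree.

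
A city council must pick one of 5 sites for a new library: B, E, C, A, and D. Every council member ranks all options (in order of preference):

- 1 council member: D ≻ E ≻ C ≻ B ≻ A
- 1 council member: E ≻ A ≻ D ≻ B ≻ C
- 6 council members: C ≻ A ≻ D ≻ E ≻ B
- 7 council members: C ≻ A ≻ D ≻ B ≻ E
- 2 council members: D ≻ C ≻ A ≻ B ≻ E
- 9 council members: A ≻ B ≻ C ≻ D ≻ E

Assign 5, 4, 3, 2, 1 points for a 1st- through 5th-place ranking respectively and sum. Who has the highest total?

B: 1·2 + 1·2 + 6·1 + 7·2 + 2·2 + 9·4 = 64
E: 1·4 + 1·5 + 6·2 + 7·1 + 2·1 + 9·1 = 39
C: 1·3 + 1·1 + 6·5 + 7·5 + 2·4 + 9·3 = 104
A: 1·1 + 1·4 + 6·4 + 7·4 + 2·3 + 9·5 = 108
D: 1·5 + 1·3 + 6·3 + 7·3 + 2·5 + 9·2 = 75
A has the highest Borda score (108).

A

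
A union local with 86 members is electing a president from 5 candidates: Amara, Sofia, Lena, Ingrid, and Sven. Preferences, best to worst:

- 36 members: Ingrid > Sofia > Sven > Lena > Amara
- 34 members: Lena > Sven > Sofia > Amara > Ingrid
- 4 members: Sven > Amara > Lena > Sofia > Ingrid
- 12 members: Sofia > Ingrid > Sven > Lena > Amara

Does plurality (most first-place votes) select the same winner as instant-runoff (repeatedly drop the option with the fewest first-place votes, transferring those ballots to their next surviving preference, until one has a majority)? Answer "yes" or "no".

yes

Plurality — first-place votes: Amara 0, Sofia 12, Lena 34, Ingrid 36, Sven 4. Winner: Ingrid.
Instant-runoff — R1 Amara 0, Sofia 12, Lena 34, Ingrid 36, Sven 4 (Amara out); R2 Sofia 12, Lena 34, Ingrid 36, Sven 4 (Sven out); R3 Sofia 12, Lena 38, Ingrid 36 (Sofia out); R4 Lena 38, Ingrid 48 (Ingrid winner). Winner: Ingrid.
The two methods agree.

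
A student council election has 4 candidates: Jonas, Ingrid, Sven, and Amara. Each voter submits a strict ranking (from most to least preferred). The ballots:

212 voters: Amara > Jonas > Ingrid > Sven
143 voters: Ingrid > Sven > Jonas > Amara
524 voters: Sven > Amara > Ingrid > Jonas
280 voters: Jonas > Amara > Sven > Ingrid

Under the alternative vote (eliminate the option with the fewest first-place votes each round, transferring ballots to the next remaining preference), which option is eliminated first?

Ingrid

Round 1: Jonas 280, Ingrid 143, Sven 524, Amara 212. Eliminate Ingrid.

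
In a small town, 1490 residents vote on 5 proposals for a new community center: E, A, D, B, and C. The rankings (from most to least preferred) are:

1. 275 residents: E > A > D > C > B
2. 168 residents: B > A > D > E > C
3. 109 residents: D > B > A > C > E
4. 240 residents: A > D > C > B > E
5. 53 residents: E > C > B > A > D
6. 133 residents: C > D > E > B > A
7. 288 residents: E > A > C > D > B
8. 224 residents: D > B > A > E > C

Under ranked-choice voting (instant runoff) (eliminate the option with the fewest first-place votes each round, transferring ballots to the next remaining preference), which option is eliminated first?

Round 1: E 616, A 240, D 333, B 168, C 133. Eliminate C.

C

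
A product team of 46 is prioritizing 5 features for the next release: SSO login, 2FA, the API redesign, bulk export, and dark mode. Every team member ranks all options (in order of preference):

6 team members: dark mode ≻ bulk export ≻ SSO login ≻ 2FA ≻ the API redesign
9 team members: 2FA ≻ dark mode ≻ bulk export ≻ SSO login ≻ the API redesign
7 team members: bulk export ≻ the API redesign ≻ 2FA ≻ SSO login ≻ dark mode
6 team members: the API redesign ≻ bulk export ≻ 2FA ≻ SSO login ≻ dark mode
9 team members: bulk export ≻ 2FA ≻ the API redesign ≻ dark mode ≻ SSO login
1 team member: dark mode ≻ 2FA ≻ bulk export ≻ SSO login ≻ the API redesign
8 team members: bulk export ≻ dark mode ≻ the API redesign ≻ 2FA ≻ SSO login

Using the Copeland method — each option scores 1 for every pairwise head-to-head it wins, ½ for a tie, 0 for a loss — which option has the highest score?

SSO login: loses to 2FA, the API redesign, bulk export, and dark mode → score 0.
2FA: beats SSO login, the API redesign, and dark mode; loses to bulk export → score 3.
the API redesign: beats SSO login; loses to 2FA, bulk export, and dark mode → score 1.
bulk export: beats SSO login, 2FA, the API redesign, and dark mode → score 4.
dark mode: beats SSO login and the API redesign; loses to 2FA and bulk export → score 2.
bulk export has the best pairwise record.

bulk export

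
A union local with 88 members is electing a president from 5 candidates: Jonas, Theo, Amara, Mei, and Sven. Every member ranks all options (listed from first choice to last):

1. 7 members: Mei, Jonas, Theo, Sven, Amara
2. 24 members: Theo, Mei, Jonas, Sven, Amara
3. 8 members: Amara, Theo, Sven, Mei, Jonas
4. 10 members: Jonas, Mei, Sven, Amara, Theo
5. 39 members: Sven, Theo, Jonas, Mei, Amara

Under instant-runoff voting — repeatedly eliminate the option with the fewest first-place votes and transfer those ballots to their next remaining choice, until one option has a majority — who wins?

Sven

Round 1: Jonas 10, Theo 24, Amara 8, Mei 7, Sven 39. Eliminate Mei.
Round 2: Jonas 17, Theo 24, Amara 8, Sven 39. Eliminate Amara.
Round 3: Jonas 17, Theo 32, Sven 39. Eliminate Jonas.
Round 4: Theo 39, Sven 49. Sven has a majority.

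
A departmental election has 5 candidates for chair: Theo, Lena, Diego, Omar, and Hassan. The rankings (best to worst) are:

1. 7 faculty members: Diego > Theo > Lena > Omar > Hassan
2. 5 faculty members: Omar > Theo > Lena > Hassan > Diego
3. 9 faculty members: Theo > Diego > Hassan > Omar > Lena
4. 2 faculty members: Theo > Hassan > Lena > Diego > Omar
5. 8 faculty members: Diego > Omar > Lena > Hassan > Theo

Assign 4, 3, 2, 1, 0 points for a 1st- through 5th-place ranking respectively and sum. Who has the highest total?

Theo: 7·3 + 5·3 + 9·4 + 2·4 + 8·0 = 80
Lena: 7·2 + 5·2 + 9·0 + 2·2 + 8·2 = 44
Diego: 7·4 + 5·0 + 9·3 + 2·1 + 8·4 = 89
Omar: 7·1 + 5·4 + 9·1 + 2·0 + 8·3 = 60
Hassan: 7·0 + 5·1 + 9·2 + 2·3 + 8·1 = 37
Diego has the highest Borda score (89).

Diego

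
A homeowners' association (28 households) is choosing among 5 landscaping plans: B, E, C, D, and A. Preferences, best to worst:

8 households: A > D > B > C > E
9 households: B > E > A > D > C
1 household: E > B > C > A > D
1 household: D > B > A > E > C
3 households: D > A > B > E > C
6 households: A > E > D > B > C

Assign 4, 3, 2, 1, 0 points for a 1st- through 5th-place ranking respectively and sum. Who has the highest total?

B: 8·2 + 9·4 + 1·3 + 1·3 + 3·2 + 6·1 = 70
E: 8·0 + 9·3 + 1·4 + 1·1 + 3·1 + 6·3 = 53
C: 8·1 + 9·0 + 1·2 + 1·0 + 3·0 + 6·0 = 10
D: 8·3 + 9·1 + 1·0 + 1·4 + 3·4 + 6·2 = 61
A: 8·4 + 9·2 + 1·1 + 1·2 + 3·3 + 6·4 = 86
A has the highest Borda score (86).

A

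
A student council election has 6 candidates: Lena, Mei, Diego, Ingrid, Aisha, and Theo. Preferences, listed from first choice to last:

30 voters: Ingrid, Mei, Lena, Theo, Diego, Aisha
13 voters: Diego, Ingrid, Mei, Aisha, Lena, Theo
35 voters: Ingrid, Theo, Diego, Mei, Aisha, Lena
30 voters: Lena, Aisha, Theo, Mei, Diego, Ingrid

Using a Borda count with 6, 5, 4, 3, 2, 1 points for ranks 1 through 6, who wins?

Lena: 30·4 + 13·2 + 35·1 + 30·6 = 361
Mei: 30·5 + 13·4 + 35·3 + 30·3 = 397
Diego: 30·2 + 13·6 + 35·4 + 30·2 = 338
Ingrid: 30·6 + 13·5 + 35·6 + 30·1 = 485
Aisha: 30·1 + 13·3 + 35·2 + 30·5 = 289
Theo: 30·3 + 13·1 + 35·5 + 30·4 = 398
Ingrid has the highest Borda score (485).

Ingrid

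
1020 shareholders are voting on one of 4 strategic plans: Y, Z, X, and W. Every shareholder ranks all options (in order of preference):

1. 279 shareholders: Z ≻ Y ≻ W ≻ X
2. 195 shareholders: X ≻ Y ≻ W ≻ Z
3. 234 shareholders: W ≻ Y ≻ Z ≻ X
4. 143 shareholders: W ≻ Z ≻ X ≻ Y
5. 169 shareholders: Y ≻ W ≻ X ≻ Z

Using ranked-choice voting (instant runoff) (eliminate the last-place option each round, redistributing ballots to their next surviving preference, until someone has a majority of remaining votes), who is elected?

W

Round 1: Y 169, Z 279, X 195, W 377. Eliminate Y.
Round 2: Z 279, X 195, W 546. W has a majority.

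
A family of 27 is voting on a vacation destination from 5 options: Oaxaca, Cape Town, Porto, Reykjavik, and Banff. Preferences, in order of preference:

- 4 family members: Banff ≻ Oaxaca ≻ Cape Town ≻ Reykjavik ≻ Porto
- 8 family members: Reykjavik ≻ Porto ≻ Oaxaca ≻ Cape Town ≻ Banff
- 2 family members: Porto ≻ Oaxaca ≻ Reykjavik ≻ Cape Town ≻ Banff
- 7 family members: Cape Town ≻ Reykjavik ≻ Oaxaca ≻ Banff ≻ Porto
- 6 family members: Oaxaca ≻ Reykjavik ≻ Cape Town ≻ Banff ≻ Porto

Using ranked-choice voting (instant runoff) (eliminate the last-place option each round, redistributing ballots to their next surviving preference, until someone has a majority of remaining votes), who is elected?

Round 1: Oaxaca 6, Cape Town 7, Porto 2, Reykjavik 8, Banff 4. Eliminate Porto.
Round 2: Oaxaca 8, Cape Town 7, Reykjavik 8, Banff 4. Eliminate Banff.
Round 3: Oaxaca 12, Cape Town 7, Reykjavik 8. Eliminate Cape Town.
Round 4: Oaxaca 12, Reykjavik 15. Reykjavik has a majority.

Reykjavik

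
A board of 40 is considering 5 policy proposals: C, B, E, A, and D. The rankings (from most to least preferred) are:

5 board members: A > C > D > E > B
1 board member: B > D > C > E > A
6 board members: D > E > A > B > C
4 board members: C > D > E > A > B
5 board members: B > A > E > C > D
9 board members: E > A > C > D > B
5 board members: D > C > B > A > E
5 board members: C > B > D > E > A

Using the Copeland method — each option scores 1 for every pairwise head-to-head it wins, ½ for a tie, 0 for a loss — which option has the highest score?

C: beats B and D; ties E; loses to A → score 2.5.
B: loses to C, E, A, and D → score 0.
E: beats B and A; ties C; loses to D → score 2.5.
A: beats C and B; loses to E and D → score 2.
D: beats B, E, and A; loses to C → score 3.
D has the best pairwise record.

D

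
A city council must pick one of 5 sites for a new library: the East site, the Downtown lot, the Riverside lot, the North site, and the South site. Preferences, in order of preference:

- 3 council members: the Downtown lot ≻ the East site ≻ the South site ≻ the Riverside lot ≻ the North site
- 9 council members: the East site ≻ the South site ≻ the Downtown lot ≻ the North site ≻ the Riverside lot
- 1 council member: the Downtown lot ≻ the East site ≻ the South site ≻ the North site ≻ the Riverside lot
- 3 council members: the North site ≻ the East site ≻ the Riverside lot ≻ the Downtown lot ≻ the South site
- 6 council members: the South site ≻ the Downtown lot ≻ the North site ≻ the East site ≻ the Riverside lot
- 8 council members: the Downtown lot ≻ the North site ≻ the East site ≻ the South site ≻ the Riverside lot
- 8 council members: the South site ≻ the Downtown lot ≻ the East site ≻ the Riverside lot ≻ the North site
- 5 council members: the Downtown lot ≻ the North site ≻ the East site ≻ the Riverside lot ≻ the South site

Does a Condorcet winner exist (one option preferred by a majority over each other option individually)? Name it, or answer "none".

Checking pairwise contests:
the Downtown lot beats the East site 31–12.
the South site beats the Downtown lot 23–20.
the East site beats the Riverside lot 43–0.
the Downtown lot beats the North site 40–3.
the East site beats the South site 29–14.
Every option loses at least one head-to-head, so there is no Condorcet winner.

none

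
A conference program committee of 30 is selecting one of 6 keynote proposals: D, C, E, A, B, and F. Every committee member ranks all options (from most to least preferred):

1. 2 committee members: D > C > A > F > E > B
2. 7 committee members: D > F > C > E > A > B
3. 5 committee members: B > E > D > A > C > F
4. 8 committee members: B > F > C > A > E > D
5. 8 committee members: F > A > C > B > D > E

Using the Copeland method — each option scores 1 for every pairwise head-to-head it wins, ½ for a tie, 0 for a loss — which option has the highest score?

F

D: beats E; loses to C, A, B, and F → score 1.
C: beats D, E, A, and B; loses to F → score 4.
E: loses to D, C, A, B, and F → score 0.
A: beats D, E, and B; loses to C and F → score 3.
B: beats D and E; loses to C, A, and F → score 2.
F: beats D, C, E, A, and B → score 5.
F has the best pairwise record.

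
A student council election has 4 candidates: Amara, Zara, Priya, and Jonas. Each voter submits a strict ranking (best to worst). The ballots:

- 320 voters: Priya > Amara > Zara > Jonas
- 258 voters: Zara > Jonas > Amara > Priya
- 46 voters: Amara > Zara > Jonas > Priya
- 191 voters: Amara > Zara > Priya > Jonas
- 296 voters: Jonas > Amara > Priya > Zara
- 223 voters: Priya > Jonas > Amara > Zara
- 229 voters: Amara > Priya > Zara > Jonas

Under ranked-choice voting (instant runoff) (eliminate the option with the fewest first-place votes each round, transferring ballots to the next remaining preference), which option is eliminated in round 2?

Round 1: Amara 466, Zara 258, Priya 543, Jonas 296. Eliminate Zara.
Round 2: Amara 466, Priya 543, Jonas 554. Eliminate Amara.

Amara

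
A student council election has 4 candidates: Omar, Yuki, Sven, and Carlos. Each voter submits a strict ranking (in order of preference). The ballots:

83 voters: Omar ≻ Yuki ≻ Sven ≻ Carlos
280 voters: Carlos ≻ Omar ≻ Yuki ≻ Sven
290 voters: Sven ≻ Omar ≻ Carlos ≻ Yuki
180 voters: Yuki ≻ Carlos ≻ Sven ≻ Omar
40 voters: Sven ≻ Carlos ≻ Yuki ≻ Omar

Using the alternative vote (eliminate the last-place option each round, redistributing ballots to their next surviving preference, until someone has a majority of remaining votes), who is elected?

Carlos

Round 1: Omar 83, Yuki 180, Sven 330, Carlos 280. Eliminate Omar.
Round 2: Yuki 263, Sven 330, Carlos 280. Eliminate Yuki.
Round 3: Sven 413, Carlos 460. Carlos has a majority.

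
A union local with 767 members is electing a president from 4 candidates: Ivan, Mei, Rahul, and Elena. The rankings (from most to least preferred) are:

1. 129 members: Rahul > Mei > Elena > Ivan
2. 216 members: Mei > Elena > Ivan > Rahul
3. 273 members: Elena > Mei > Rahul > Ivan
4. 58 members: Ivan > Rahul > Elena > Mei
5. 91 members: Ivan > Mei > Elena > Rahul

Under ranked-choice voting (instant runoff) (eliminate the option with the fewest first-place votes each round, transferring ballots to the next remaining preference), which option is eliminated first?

Round 1: Ivan 149, Mei 216, Rahul 129, Elena 273. Eliminate Rahul.

Rahul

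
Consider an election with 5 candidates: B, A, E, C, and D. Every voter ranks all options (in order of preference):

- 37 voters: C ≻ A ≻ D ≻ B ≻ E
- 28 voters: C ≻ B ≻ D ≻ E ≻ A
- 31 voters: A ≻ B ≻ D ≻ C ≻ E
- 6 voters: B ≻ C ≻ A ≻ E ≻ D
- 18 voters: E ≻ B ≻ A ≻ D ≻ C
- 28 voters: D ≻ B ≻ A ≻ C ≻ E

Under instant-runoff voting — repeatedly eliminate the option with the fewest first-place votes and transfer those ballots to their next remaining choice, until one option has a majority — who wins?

Round 1: B 6, A 31, E 18, C 65, D 28. Eliminate B.
Round 2: A 31, E 18, C 71, D 28. Eliminate E.
Round 3: A 49, C 71, D 28. Eliminate D.
Round 4: A 77, C 71. A has a majority.

A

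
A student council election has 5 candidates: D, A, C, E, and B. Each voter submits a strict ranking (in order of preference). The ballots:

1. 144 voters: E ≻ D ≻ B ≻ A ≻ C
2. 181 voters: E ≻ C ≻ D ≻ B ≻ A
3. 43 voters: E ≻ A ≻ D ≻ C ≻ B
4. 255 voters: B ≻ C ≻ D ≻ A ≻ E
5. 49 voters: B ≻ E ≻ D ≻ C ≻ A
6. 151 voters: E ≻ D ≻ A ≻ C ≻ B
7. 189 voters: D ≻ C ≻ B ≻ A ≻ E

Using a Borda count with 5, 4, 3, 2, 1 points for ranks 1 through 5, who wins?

D

D: 144·4 + 181·3 + 43·3 + 255·3 + 49·3 + 151·4 + 189·5 = 3709
A: 144·2 + 181·1 + 43·4 + 255·2 + 49·1 + 151·3 + 189·2 = 2031
C: 144·1 + 181·4 + 43·2 + 255·4 + 49·2 + 151·2 + 189·4 = 3130
E: 144·5 + 181·5 + 43·5 + 255·1 + 49·4 + 151·5 + 189·1 = 3235
B: 144·3 + 181·2 + 43·1 + 255·5 + 49·5 + 151·1 + 189·3 = 3075
D has the highest Borda score (3709).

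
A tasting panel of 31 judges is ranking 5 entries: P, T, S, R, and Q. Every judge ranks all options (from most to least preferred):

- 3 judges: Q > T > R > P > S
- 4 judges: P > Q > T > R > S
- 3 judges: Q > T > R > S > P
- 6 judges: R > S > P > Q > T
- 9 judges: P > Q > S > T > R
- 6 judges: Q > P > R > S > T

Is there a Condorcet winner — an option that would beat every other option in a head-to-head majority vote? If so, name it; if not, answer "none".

P vs T: 25–6 for P.
P vs S: 22–9 for P.
P vs R: 19–12 for P.
P vs Q: 19–12 for P.
P beats every other option head-to-head.

P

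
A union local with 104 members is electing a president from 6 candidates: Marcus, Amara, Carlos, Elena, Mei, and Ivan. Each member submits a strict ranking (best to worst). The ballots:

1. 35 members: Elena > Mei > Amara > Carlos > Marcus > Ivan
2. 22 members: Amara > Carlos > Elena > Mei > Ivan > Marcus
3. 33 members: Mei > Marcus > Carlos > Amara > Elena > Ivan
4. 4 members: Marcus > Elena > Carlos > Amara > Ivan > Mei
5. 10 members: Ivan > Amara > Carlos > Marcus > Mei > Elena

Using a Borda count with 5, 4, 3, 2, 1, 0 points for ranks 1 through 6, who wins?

Marcus: 35·1 + 22·0 + 33·4 + 4·5 + 10·2 = 207
Amara: 35·3 + 22·5 + 33·2 + 4·2 + 10·4 = 329
Carlos: 35·2 + 22·4 + 33·3 + 4·3 + 10·3 = 299
Elena: 35·5 + 22·3 + 33·1 + 4·4 + 10·0 = 290
Mei: 35·4 + 22·2 + 33·5 + 4·0 + 10·1 = 359
Ivan: 35·0 + 22·1 + 33·0 + 4·1 + 10·5 = 76
Mei has the highest Borda score (359).

Mei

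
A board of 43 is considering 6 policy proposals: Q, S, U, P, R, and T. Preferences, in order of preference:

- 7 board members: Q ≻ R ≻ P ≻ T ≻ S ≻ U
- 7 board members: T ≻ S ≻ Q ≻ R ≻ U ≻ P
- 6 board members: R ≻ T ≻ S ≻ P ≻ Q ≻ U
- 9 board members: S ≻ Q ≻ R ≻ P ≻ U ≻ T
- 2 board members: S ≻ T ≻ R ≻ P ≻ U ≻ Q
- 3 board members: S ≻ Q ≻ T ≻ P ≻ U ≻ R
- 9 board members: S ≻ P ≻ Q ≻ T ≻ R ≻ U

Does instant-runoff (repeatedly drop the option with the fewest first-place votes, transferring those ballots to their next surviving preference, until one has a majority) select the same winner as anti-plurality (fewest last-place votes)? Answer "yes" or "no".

yes

Instant-runoff — R1 Q 7, S 23, U 0, P 0, R 6, T 7 (S winner). Winner: S.
Anti-plurality — last-place votes: Q 2, S 0, U 22, P 7, R 3, T 9. Winner: S.
The two methods agree.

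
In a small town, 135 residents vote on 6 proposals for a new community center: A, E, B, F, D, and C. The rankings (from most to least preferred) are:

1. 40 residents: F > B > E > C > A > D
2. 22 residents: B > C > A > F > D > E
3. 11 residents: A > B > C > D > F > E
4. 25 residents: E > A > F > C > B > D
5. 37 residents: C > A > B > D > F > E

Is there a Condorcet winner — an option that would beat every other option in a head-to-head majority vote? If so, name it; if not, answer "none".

none

Checking pairwise contests:
C beats A 99–36.
A beats E 70–65.
A beats B 73–62.
A beats F 95–40.
A beats D 135–0.
B beats C 73–62.
Every option loses at least one head-to-head, so there is no Condorcet winner.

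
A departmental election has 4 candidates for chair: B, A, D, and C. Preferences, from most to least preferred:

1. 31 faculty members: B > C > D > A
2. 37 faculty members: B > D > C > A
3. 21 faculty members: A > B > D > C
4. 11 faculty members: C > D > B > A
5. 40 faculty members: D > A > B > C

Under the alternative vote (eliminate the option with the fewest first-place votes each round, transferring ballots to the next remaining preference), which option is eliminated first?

Round 1: B 68, A 21, D 40, C 11. Eliminate C.

C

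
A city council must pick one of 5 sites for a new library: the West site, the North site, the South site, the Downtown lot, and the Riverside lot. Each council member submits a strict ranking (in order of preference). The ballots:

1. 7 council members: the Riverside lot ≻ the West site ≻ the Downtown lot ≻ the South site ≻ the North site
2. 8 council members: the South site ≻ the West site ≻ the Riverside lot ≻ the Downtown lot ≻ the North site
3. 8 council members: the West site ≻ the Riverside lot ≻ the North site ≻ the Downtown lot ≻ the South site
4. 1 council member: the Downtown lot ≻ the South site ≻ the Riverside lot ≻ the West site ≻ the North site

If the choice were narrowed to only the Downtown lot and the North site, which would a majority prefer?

the Downtown lot

Voters preferring the Downtown lot to the North site: 16; preferring the North site to the Downtown lot: 8.
the Downtown lot wins the head-to-head.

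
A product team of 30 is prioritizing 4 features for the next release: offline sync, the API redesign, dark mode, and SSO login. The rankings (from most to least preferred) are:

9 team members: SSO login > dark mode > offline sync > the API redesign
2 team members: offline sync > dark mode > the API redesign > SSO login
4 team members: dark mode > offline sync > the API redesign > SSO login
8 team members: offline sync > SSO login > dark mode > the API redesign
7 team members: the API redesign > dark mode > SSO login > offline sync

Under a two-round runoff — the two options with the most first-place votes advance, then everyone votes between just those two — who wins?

SSO login

Round 1 first-place votes: offline sync 10, the API redesign 7, dark mode 4, SSO login 9.
offline sync and SSO login advance.
Runoff: offline sync is preferred to SSO login by 14 voters; SSO login by 16.
SSO login wins the runoff.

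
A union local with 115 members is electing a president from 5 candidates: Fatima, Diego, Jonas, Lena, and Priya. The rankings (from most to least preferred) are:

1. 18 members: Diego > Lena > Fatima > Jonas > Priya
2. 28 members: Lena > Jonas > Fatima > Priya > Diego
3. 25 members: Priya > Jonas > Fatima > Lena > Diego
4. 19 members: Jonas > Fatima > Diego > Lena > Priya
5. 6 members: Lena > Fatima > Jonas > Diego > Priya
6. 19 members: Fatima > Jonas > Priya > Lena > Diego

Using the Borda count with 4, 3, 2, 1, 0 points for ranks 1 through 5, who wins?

Fatima: 18·2 + 28·2 + 25·2 + 19·3 + 6·3 + 19·4 = 293
Diego: 18·4 + 28·0 + 25·0 + 19·2 + 6·1 + 19·0 = 116
Jonas: 18·1 + 28·3 + 25·3 + 19·4 + 6·2 + 19·3 = 322
Lena: 18·3 + 28·4 + 25·1 + 19·1 + 6·4 + 19·1 = 253
Priya: 18·0 + 28·1 + 25·4 + 19·0 + 6·0 + 19·2 = 166
Jonas has the highest Borda score (322).

Jonas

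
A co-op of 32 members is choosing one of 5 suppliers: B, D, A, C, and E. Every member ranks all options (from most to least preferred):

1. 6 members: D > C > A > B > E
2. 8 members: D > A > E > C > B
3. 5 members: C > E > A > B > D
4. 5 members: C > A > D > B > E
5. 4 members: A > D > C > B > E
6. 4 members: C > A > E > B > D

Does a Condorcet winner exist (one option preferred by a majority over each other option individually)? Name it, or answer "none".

Checking pairwise contests:
D beats B 23–9.
A beats D 18–14.
C beats A 20–12.
D beats C 18–14.
D beats E 23–9.
Every option loses at least one head-to-head, so there is no Condorcet winner.

none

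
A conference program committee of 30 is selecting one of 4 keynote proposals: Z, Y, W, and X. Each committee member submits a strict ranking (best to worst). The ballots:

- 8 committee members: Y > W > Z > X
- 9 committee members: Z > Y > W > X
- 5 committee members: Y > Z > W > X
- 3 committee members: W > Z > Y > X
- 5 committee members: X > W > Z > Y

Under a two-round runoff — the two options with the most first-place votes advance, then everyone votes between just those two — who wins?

Round 1 first-place votes: Z 9, Y 13, W 3, X 5.
Y and Z advance.
Runoff: Y is preferred to Z by 13 voters; Z by 17.
Z wins the runoff.

Z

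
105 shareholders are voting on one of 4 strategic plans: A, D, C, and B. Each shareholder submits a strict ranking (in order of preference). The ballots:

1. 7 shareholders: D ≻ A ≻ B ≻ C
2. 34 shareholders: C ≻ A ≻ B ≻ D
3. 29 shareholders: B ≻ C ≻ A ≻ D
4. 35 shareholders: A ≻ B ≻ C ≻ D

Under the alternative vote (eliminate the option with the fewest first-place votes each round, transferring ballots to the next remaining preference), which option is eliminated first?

Round 1: A 35, D 7, C 34, B 29. Eliminate D.

D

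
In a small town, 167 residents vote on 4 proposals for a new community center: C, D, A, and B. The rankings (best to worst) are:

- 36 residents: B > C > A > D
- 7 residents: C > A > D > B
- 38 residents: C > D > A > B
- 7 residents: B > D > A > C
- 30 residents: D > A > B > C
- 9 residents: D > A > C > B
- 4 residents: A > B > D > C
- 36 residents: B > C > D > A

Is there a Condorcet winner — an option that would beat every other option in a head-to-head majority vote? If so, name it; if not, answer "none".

none

Checking pairwise contests:
B beats C 113–54.
C beats D 117–50.
C beats A 117–50.
D beats B 84–83.
Every option loses at least one head-to-head, so there is no Condorcet winner.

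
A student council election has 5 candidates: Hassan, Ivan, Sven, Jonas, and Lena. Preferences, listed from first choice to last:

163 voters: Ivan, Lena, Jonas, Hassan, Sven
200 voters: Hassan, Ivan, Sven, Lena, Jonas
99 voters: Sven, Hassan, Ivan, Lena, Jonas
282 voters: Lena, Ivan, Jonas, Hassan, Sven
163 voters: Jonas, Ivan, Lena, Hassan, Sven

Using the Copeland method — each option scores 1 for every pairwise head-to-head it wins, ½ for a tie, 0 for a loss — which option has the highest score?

Hassan: beats Sven; loses to Ivan, Jonas, and Lena → score 1.
Ivan: beats Hassan, Sven, Jonas, and Lena → score 4.
Sven: loses to Hassan, Ivan, Jonas, and Lena → score 0.
Jonas: beats Hassan and Sven; loses to Ivan and Lena → score 2.
Lena: beats Hassan, Sven, and Jonas; loses to Ivan → score 3.
Ivan has the best pairwise record.

Ivan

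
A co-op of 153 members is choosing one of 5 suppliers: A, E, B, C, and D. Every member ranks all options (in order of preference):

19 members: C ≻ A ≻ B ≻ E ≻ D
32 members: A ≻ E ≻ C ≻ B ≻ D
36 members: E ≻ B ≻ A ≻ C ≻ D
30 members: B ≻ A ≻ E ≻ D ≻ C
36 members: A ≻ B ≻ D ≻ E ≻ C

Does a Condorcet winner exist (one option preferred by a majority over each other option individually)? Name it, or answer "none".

A vs E: 117–36 for A.
A vs B: 87–66 for A.
A vs C: 134–19 for A.
A vs D: 153–0 for A.
A beats every other option head-to-head.

A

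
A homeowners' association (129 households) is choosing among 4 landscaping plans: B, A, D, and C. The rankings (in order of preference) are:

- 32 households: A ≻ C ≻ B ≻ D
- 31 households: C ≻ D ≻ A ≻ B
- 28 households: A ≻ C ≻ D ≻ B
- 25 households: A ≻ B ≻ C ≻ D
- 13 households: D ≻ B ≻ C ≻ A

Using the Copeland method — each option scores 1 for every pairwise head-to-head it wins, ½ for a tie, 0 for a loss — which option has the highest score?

A

B: loses to A, D, and C → score 0.
A: beats B, D, and C → score 3.
D: beats B; loses to A and C → score 1.
C: beats B and D; loses to A → score 2.
A has the best pairwise record.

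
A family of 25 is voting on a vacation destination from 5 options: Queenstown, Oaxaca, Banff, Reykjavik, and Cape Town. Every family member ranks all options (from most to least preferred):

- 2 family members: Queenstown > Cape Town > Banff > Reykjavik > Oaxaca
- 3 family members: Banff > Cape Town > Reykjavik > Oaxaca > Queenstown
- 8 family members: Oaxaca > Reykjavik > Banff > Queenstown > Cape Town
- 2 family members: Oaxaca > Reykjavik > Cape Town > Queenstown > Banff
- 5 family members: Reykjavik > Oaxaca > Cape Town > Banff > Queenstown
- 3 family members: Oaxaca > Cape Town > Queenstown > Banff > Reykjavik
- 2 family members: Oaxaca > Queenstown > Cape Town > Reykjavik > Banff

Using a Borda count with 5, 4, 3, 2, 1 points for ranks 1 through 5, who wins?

Queenstown: 2·5 + 3·1 + 8·2 + 2·2 + 5·1 + 3·3 + 2·4 = 55
Oaxaca: 2·1 + 3·2 + 8·5 + 2·5 + 5·4 + 3·5 + 2·5 = 103
Banff: 2·3 + 3·5 + 8·3 + 2·1 + 5·2 + 3·2 + 2·1 = 65
Reykjavik: 2·2 + 3·3 + 8·4 + 2·4 + 5·5 + 3·1 + 2·2 = 85
Cape Town: 2·4 + 3·4 + 8·1 + 2·3 + 5·3 + 3·4 + 2·3 = 67
Oaxaca has the highest Borda score (103).

Oaxaca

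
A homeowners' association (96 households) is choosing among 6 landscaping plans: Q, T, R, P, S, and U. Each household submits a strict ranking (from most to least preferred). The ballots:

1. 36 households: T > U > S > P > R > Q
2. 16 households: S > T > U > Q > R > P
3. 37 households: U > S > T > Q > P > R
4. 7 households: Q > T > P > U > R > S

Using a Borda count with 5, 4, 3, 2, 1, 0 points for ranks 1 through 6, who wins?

Q: 36·0 + 16·2 + 37·2 + 7·5 = 141
T: 36·5 + 16·4 + 37·3 + 7·4 = 383
R: 36·1 + 16·1 + 37·0 + 7·1 = 59
P: 36·2 + 16·0 + 37·1 + 7·3 = 130
S: 36·3 + 16·5 + 37·4 + 7·0 = 336
U: 36·4 + 16·3 + 37·5 + 7·2 = 391
U has the highest Borda score (391).

U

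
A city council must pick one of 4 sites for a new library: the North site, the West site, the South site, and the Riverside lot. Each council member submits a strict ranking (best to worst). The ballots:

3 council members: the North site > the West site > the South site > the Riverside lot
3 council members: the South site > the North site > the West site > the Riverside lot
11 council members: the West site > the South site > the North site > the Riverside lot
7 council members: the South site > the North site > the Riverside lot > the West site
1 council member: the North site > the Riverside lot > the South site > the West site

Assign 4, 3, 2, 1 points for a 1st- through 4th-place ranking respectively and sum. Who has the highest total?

the South site

the North site: 3·4 + 3·3 + 11·2 + 7·3 + 1·4 = 68
the West site: 3·3 + 3·2 + 11·4 + 7·1 + 1·1 = 67
the South site: 3·2 + 3·4 + 11·3 + 7·4 + 1·2 = 81
the Riverside lot: 3·1 + 3·1 + 11·1 + 7·2 + 1·3 = 34
the South site has the highest Borda score (81).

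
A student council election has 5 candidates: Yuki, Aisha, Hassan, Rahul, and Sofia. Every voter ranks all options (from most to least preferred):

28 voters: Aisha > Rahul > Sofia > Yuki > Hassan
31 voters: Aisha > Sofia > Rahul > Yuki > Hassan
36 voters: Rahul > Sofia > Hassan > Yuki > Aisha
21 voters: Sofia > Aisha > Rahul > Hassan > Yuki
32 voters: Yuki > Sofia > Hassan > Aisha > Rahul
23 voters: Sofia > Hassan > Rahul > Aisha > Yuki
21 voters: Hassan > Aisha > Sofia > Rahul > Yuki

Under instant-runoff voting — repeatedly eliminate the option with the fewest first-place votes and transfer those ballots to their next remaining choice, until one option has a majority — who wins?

Sofia

Round 1: Yuki 32, Aisha 59, Hassan 21, Rahul 36, Sofia 44. Eliminate Hassan.
Round 2: Yuki 32, Aisha 80, Rahul 36, Sofia 44. Eliminate Yuki.
Round 3: Aisha 80, Rahul 36, Sofia 76. Eliminate Rahul.
Round 4: Aisha 80, Sofia 112. Sofia has a majority.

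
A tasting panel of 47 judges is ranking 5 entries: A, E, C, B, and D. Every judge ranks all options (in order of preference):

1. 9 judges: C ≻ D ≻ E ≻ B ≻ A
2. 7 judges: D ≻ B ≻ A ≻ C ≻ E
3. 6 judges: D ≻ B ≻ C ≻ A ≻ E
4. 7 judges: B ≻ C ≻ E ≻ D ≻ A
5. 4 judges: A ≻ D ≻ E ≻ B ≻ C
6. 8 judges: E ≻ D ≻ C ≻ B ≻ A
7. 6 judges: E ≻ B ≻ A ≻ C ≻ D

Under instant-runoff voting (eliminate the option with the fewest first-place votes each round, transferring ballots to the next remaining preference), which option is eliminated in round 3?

Round 1: A 4, E 14, C 9, B 7, D 13. Eliminate A.
Round 2: E 14, C 9, B 7, D 17. Eliminate B.
Round 3: E 14, C 16, D 17. Eliminate E.

E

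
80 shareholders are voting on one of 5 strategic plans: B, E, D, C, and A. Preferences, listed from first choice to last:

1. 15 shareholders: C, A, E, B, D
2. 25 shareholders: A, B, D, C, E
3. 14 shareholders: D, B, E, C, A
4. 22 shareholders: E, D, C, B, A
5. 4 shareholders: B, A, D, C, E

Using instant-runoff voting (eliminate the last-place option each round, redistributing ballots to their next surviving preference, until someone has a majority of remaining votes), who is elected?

Round 1: B 4, E 22, D 14, C 15, A 25. Eliminate B.
Round 2: E 22, D 14, C 15, A 29. Eliminate D.
Round 3: E 36, C 15, A 29. Eliminate C.
Round 4: E 36, A 44. A has a majority.

A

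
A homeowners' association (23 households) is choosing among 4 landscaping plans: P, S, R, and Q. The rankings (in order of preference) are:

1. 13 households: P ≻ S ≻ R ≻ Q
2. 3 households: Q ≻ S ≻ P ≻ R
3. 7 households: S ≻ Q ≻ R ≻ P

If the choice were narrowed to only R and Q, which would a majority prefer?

Voters preferring R to Q: 13; preferring Q to R: 10.
R wins the head-to-head.

R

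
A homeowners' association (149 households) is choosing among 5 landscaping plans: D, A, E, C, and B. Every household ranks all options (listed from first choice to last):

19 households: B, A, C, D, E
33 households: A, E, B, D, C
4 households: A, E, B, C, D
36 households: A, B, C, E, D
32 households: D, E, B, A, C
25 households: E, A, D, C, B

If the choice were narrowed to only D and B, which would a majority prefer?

Voters preferring D to B: 57; preferring B to D: 92.
B wins the head-to-head.

B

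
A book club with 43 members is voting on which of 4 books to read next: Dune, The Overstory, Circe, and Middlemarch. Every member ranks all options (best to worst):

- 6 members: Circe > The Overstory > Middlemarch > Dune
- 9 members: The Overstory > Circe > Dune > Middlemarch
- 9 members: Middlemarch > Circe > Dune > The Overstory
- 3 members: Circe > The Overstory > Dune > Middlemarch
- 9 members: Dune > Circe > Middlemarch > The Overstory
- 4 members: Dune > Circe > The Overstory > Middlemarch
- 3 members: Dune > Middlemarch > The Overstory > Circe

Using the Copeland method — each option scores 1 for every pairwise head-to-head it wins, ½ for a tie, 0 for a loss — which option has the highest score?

Circe

Dune: beats The Overstory and Middlemarch; loses to Circe → score 2.
The Overstory: beats Middlemarch; loses to Dune and Circe → score 1.
Circe: beats Dune, The Overstory, and Middlemarch → score 3.
Middlemarch: loses to Dune, The Overstory, and Circe → score 0.
Circe has the best pairwise record.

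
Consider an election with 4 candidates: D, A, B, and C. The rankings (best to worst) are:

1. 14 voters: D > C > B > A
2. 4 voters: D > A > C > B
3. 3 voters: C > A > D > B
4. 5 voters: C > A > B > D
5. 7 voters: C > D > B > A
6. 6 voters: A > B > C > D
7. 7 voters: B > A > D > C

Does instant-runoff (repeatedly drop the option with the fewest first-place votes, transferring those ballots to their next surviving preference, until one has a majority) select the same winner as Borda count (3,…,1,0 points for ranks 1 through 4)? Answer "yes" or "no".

no

Instant-runoff — R1 D 18, A 6, B 7, C 15 (A out); R2 D 18, B 13, C 15 (B out); R3 D 25, C 21 (D winner). Winner: D.
Borda — scores: D 78, A 56, B 59, C 83. Winner: C.
The two methods disagree.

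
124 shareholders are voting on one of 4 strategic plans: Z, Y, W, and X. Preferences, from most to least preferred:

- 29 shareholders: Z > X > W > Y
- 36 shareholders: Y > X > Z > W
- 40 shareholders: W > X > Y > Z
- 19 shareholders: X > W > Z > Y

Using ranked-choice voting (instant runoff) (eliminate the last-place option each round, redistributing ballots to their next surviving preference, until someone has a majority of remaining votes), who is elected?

W

Round 1: Z 29, Y 36, W 40, X 19. Eliminate X.
Round 2: Z 29, Y 36, W 59. Eliminate Z.
Round 3: Y 36, W 88. W has a majority.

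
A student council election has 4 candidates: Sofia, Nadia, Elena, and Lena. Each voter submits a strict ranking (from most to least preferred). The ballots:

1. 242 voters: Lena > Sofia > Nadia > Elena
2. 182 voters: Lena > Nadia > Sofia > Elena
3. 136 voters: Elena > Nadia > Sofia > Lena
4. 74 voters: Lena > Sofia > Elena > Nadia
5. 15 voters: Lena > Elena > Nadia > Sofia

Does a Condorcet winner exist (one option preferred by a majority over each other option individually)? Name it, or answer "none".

Lena

Lena vs Sofia: 513–136 for Lena.
Lena vs Nadia: 513–136 for Lena.
Lena vs Elena: 513–136 for Lena.
Lena beats every other option head-to-head.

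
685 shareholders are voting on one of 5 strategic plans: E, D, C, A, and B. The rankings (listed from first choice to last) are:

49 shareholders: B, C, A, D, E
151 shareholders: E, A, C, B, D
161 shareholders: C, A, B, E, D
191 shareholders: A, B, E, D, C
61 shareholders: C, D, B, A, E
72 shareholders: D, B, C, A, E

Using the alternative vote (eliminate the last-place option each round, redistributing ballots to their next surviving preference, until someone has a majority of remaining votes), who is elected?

Round 1: E 151, D 72, C 222, A 191, B 49. Eliminate B.
Round 2: E 151, D 72, C 271, A 191. Eliminate D.
Round 3: E 151, C 343, A 191. C has a majority.

C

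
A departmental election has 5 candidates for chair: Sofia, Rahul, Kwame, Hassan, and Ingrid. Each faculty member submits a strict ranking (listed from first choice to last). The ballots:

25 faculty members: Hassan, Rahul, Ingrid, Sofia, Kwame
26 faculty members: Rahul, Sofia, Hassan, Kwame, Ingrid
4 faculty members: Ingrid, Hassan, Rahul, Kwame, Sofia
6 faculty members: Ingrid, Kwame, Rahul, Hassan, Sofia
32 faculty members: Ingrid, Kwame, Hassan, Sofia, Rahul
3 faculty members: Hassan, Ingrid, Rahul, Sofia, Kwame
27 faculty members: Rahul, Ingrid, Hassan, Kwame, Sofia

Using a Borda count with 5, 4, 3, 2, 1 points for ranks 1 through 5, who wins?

Sofia: 25·2 + 26·4 + 4·1 + 6·1 + 32·2 + 3·2 + 27·1 = 261
Rahul: 25·4 + 26·5 + 4·3 + 6·3 + 32·1 + 3·3 + 27·5 = 436
Kwame: 25·1 + 26·2 + 4·2 + 6·4 + 32·4 + 3·1 + 27·2 = 294
Hassan: 25·5 + 26·3 + 4·4 + 6·2 + 32·3 + 3·5 + 27·3 = 423
Ingrid: 25·3 + 26·1 + 4·5 + 6·5 + 32·5 + 3·4 + 27·4 = 431
Rahul has the highest Borda score (436).

Rahul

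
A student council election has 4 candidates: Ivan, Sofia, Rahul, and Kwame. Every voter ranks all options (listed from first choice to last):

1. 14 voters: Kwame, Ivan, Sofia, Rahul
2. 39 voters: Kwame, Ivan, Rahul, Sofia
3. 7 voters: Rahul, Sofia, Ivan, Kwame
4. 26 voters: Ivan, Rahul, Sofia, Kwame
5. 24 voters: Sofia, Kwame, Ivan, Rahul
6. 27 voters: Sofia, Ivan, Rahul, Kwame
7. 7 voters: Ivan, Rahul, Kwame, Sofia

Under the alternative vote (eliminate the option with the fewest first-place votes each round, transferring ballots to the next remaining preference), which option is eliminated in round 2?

Ivan

Round 1: Ivan 33, Sofia 51, Rahul 7, Kwame 53. Eliminate Rahul.
Round 2: Ivan 33, Sofia 58, Kwame 53. Eliminate Ivan.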